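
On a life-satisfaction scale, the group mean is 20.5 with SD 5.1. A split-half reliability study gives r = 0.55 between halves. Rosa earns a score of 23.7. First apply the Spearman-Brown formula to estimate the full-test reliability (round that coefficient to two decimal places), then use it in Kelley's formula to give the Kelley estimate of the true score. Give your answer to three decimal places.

22.772

Spearman-Brown: ρ = 2r/(1 + r) = 2(0.55)/(1 + 0.55) = 1.100/1.55 = 0.7097 → 0.71
T̂ = ρX + (1 − ρ)μ
  = 0.71 × 23.7 + 0.29 × 20.5
  = 16.827 + 5.945
  = 22.7720
  ≈ 22.772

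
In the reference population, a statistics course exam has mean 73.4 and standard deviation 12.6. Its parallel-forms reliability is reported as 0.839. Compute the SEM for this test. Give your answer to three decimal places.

SEM = SD · √(1 − ρ) = 12.6 × √0.161 = 12.6 × 0.4012 = 5.0557

5.056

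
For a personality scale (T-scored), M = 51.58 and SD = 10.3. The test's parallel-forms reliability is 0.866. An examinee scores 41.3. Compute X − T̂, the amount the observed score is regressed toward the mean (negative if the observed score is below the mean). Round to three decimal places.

T̂ = 0.866(41.3) + 0.134(51.58) = 35.7658 + 6.91172 = 42.67752 → 42.6775
X − T̂ = 41.3 − 42.6775 = -1.3775 → -1.378

-1.378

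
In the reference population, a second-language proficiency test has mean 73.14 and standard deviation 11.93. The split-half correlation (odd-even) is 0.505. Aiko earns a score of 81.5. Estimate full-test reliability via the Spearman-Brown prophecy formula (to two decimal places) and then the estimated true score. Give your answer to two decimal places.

78.74

Spearman-Brown: ρ = 2r/(1 + r) = 2(0.505)/(1 + 0.505) = 1.0100/1.505 = 0.6711 → 0.67
Regress the observed score toward the mean by the unreliability: T̂ = 0.67·81.5 + 0.33·73.14 = 54.605 + 24.1362 = 78.741.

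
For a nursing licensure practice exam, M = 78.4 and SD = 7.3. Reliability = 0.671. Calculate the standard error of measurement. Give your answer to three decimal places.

SEM = SD · √(1 − ρ) = 7.3 × √0.329 = 7.3 × 0.5736 = 4.1872

4.187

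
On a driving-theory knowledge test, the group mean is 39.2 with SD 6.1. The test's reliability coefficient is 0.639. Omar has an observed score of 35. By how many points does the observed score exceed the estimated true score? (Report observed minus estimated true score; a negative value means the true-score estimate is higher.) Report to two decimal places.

-1.52

Weight the observed score by reliability and the mean by (1 − reliability): T̂ = 0.639·35 + 0.361·39.2 = 22.365 + 14.1512 = 36.5162.
X − T̂ = 35 − 36.516 = -1.516 → -1.52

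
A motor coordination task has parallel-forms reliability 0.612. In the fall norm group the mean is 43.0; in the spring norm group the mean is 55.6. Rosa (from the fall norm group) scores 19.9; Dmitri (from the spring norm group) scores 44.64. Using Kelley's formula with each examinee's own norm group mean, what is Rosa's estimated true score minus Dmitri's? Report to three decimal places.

T̂_Rosa = 0.612(19.9) + 0.388(43.0) = 28.86280
T̂_Dmitri = 0.612(44.64) + 0.388(55.6) = 48.89248
Difference = 28.86280 − 48.89248 = -20.02968

-20.030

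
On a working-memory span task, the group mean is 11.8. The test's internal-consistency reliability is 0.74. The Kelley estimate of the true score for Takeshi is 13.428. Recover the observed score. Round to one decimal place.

T̂ = ρX + (1 − ρ)μ  ⇒  X = (T̂ − (1 − ρ)μ) / ρ
X = (13.428 − 0.26 × 11.8) / 0.74 = (13.428 − 3.068) / 0.74 = 10.360 / 0.74 = 14.000

14.0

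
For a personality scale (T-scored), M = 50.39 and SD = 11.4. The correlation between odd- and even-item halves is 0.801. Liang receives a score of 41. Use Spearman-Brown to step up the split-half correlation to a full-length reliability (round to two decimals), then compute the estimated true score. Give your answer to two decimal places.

Spearman-Brown: ρ = 2r/(1 + r) = 2(0.801)/(1 + 0.801) = 1.6020/1.801 = 0.8895 → 0.89
T̂ = 0.89(41) + 0.11(50.39) = 36.49 + 5.5429 = 42.033 → 42.03

42.03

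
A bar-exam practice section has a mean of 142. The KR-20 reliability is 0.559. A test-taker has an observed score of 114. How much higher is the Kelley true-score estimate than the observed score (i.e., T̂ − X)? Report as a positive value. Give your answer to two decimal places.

12.35

T̂ = ρX + (1 − ρ)μ
  = 0.559 × 114 + 0.441 × 142
  = 63.726 + 62.622
  = 126.3480
  ≈ 126.348
T̂ − X = 126.348 − 114 = 12.348 → 12.35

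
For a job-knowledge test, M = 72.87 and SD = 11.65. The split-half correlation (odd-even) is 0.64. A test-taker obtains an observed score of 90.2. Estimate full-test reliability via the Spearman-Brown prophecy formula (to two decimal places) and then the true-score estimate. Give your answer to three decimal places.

86.387

Spearman-Brown: ρ = 2r/(1 + r) = 2(0.64)/(1 + 0.64) = 1.280/1.64 = 0.7805 → 0.78
T̂ = ρX + (1 − ρ)μ
  = 0.78 × 90.2 + 0.22 × 72.87
  = 70.356 + 16.0314
  = 86.3874
  ≈ 86.387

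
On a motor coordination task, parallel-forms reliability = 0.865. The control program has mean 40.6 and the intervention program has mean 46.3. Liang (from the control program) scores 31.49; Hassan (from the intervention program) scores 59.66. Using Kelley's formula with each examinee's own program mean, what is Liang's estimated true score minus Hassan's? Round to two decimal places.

-25.14

T̂_Liang = 0.865(31.49) + 0.135(40.6) = 32.7199
T̂_Hassan = 0.865(59.66) + 0.135(46.3) = 57.8564
Difference = 32.7199 − 57.8564 = -25.1365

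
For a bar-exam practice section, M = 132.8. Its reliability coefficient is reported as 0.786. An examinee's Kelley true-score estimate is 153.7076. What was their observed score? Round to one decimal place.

159.4

T̂ = ρX + (1 − ρ)μ  ⇒  X = (T̂ − (1 − ρ)μ) / ρ
X = (153.7076 − 0.214 × 132.8) / 0.786 = (153.7076 − 28.4192) / 0.786 = 125.2884 / 0.786 = 159.400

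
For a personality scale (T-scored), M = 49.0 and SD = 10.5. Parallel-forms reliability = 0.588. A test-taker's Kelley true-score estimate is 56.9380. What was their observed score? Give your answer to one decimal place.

62.5

T̂ = ρX + (1 − ρ)μ  ⇒  X = (T̂ − (1 − ρ)μ) / ρ
X = (56.9380 − 0.412 × 49.0) / 0.588 = (56.9380 − 20.1880) / 0.588 = 36.7500 / 0.588 = 62.500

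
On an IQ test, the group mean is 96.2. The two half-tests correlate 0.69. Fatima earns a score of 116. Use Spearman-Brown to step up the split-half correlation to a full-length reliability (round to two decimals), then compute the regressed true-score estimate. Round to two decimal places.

Spearman-Brown: ρ = 2r/(1 + r) = 2(0.69)/(1 + 0.69) = 1.380/1.69 = 0.8166 → 0.82
Regress the observed score toward the mean by the unreliability: T̂ = 0.82·116 + 0.18·96.2 = 95.12 + 17.316 = 112.436.

112.44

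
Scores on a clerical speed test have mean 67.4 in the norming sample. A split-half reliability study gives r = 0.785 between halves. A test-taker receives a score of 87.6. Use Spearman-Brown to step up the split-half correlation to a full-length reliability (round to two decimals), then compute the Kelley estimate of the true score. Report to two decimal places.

Spearman-Brown: ρ = 2r/(1 + r) = 2(0.785)/(1 + 0.785) = 1.5700/1.785 = 0.8796 → 0.88
T̂ = ρX + (1 − ρ)μ
  = 0.88 × 87.6 + 0.12 × 67.4
  = 77.088 + 8.088
  = 85.176
  ≈ 85.18

85.18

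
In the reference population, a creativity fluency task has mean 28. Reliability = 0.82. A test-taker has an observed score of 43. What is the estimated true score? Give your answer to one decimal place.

T̂ = 0.82(43) + 0.18(28) = 35.26 + 5.04 = 40.30 → 40.3

40.3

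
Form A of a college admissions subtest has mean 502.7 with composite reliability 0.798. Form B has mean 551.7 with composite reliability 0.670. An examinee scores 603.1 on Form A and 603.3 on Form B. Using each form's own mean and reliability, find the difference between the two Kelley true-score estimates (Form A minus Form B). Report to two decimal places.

-3.45

T̂_A = 0.798(603.1) + 0.202(502.7) = 582.8192
T̂_B = 0.670(603.3) + 0.330(551.7) = 586.2720
T̂_A − T̂_B = -3.4528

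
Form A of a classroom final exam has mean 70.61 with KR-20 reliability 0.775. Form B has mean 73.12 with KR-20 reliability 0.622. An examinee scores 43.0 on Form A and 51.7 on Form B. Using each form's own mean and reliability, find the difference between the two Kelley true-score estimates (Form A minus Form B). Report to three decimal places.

T̂_A = 0.775(43.0) + 0.225(70.61) = 49.21225
T̂_B = 0.622(51.7) + 0.378(73.12) = 59.79676
T̂_A − T̂_B = -10.58451

-10.585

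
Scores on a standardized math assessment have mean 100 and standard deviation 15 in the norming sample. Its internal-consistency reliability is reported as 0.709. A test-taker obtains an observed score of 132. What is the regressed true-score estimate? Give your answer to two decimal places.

T̂ = ρX + (1 − ρ)μ
  = 0.709 × 132 + 0.291 × 100
  = 93.588 + 29.100
  = 122.688
  ≈ 122.69

122.69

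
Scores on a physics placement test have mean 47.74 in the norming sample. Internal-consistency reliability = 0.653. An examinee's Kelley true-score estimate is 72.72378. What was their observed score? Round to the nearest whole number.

86

T̂ = ρX + (1 − ρ)μ  ⇒  X = (T̂ − (1 − ρ)μ) / ρ
X = (72.72378 − 0.347 × 47.74) / 0.653 = (72.72378 − 16.56578) / 0.653 = 56.15800 / 0.653 = 86.00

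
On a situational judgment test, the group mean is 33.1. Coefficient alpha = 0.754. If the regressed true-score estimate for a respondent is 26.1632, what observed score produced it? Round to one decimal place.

23.9

T̂ = ρX + (1 − ρ)μ  ⇒  X = (T̂ − (1 − ρ)μ) / ρ
X = (26.1632 − 0.246 × 33.1) / 0.754 = (26.1632 − 8.1426) / 0.754 = 18.0206 / 0.754 = 23.900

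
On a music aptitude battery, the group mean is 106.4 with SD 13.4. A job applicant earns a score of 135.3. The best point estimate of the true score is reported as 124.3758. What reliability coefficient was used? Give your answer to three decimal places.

0.622

T̂ = ρX + (1 − ρ)μ  ⇒  T̂ − μ = ρ(X − μ)
ρ = (T̂ − μ)/(X − μ) = (124.3758 − 106.4) / (135.3 − 106.4) = 17.9758 / 28.9 = 0.62200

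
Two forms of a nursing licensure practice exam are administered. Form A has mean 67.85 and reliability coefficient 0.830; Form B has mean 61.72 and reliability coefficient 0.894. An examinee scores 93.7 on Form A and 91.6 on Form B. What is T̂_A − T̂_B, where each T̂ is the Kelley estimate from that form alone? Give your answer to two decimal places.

0.87

T̂_A = 0.830(93.7) + 0.170(67.85) = 89.3055
T̂_B = 0.894(91.6) + 0.106(61.72) = 88.4327
T̂_A − T̂_B = 0.8728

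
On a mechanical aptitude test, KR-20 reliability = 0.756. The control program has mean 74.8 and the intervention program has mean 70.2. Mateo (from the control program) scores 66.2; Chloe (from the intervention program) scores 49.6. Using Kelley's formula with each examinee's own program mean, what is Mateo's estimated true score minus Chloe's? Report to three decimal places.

T̂_Mateo = 0.756(66.2) + 0.244(74.8) = 68.29840
T̂_Chloe = 0.756(49.6) + 0.244(70.2) = 54.62640
Difference = 68.29840 − 54.62640 = 13.67200

13.672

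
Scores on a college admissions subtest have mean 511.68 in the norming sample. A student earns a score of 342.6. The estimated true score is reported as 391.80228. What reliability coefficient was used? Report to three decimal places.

0.709

T̂ = ρX + (1 − ρ)μ  ⇒  T̂ − μ = ρ(X − μ)
ρ = (T̂ − μ)/(X − μ) = (391.80228 − 511.68) / (342.6 − 511.68) = -119.87772 / -169.08 = 0.70900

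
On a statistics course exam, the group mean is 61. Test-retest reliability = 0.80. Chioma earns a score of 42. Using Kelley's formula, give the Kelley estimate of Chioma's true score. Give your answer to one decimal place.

T̂ = ρX + (1 − ρ)μ
  = 0.80 × 42 + 0.20 × 61
  = 33.60 + 12.20
  = 45.80
  ≈ 45.8

45.8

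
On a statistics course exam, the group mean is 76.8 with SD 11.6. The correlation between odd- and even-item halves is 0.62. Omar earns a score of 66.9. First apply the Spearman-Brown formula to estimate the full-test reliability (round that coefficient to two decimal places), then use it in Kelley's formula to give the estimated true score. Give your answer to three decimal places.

Spearman-Brown: ρ = 2r/(1 + r) = 2(0.62)/(1 + 0.62) = 1.240/1.62 = 0.7654 → 0.77
T̂ = 0.77(66.9) + 0.23(76.8) = 51.513 + 17.664 = 69.1770 → 69.177

69.177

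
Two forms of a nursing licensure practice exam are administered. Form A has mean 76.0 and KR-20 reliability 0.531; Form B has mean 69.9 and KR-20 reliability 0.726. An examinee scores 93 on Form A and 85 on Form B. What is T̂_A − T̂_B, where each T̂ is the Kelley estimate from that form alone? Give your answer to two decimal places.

T̂_A = 0.531(93) + 0.469(76.0) = 85.0270
T̂_B = 0.726(85) + 0.274(69.9) = 80.8626
T̂_A − T̂_B = 4.1644

4.16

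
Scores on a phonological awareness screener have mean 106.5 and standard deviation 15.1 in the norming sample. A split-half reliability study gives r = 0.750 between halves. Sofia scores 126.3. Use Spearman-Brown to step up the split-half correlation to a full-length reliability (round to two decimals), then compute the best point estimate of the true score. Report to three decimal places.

123.528

Spearman-Brown: ρ = 2r/(1 + r) = 2(0.750)/(1 + 0.750) = 1.5000/1.750 = 0.8571 → 0.86
Regress the observed score toward the mean by the unreliability: T̂ = 0.86·126.3 + 0.14·106.5 = 108.618 + 14.910 = 123.5280.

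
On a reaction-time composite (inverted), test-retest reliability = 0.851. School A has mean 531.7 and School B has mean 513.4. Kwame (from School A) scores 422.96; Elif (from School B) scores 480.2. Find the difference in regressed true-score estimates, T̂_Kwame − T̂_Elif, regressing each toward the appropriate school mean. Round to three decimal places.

T̂_Kwame = 0.851(422.96) + 0.149(531.7) = 439.16226
T̂_Elif = 0.851(480.2) + 0.149(513.4) = 485.14680
Difference = 439.16226 − 485.14680 = -45.98454

-45.985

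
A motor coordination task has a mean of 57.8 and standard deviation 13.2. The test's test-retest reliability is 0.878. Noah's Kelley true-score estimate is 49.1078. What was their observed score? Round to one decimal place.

T̂ = ρX + (1 − ρ)μ  ⇒  X = (T̂ − (1 − ρ)μ) / ρ
X = (49.1078 − 0.122 × 57.8) / 0.878 = (49.1078 − 7.0516) / 0.878 = 42.0562 / 0.878 = 47.900

47.9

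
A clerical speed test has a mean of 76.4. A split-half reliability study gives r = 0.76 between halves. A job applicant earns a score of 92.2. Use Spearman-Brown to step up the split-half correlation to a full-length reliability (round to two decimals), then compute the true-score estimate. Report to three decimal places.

Spearman-Brown: ρ = 2r/(1 + r) = 2(0.76)/(1 + 0.76) = 1.520/1.76 = 0.8636 → 0.86
T̂ = ρX + (1 − ρ)μ
  = 0.86 × 92.2 + 0.14 × 76.4
  = 79.292 + 10.696
  = 89.9880
  ≈ 89.988

89.988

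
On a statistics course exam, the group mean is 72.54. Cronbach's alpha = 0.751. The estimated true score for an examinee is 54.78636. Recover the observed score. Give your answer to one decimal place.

48.9

T̂ = ρX + (1 − ρ)μ  ⇒  X = (T̂ − (1 − ρ)μ) / ρ
X = (54.78636 − 0.249 × 72.54) / 0.751 = (54.78636 − 18.06246) / 0.751 = 36.72390 / 0.751 = 48.900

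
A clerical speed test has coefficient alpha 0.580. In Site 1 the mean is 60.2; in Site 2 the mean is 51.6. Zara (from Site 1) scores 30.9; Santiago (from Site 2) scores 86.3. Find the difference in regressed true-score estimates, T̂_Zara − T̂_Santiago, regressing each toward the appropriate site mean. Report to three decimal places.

T̂_Zara = 0.580(30.9) + 0.420(60.2) = 43.20600
T̂_Santiago = 0.580(86.3) + 0.420(51.6) = 71.72600
Difference = 43.20600 − 71.72600 = -28.52000

-28.520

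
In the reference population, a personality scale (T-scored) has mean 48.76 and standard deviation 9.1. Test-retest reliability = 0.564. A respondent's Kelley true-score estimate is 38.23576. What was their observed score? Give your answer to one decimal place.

T̂ = ρX + (1 − ρ)μ  ⇒  X = (T̂ − (1 − ρ)μ) / ρ
X = (38.23576 − 0.436 × 48.76) / 0.564 = (38.23576 − 21.25936) / 0.564 = 16.97640 / 0.564 = 30.100

30.1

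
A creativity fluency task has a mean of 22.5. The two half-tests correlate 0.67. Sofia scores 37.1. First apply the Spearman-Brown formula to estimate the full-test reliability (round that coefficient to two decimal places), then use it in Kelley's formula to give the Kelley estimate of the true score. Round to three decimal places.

Spearman-Brown: ρ = 2r/(1 + r) = 2(0.67)/(1 + 0.67) = 1.340/1.67 = 0.8024 → 0.80
T̂ = 0.80(37.1) + 0.20(22.5) = 29.680 + 4.500 = 34.1800 → 34.180

34.180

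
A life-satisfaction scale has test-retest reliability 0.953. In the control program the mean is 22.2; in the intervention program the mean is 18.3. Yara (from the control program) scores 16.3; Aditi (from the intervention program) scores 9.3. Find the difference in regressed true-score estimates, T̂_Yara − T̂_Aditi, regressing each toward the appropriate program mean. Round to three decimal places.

6.854

T̂_Yara = 0.953(16.3) + 0.047(22.2) = 16.57730
T̂_Aditi = 0.953(9.3) + 0.047(18.3) = 9.72300
Difference = 16.57730 − 9.72300 = 6.85430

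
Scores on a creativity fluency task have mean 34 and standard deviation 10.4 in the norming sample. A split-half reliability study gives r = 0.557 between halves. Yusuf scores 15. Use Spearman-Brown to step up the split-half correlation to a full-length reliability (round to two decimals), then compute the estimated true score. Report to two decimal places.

20.32

Spearman-Brown: ρ = 2r/(1 + r) = 2(0.557)/(1 + 0.557) = 1.1140/1.557 = 0.7155 → 0.72
T̂ = 0.72(15) + 0.28(34) = 10.80 + 9.52 = 20.320 → 20.32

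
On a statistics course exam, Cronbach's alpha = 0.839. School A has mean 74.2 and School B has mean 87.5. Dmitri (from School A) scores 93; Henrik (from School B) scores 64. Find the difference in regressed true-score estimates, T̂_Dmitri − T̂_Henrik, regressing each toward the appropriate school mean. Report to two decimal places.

22.19

T̂_Dmitri = 0.839(93) + 0.161(74.2) = 89.9732
T̂_Henrik = 0.839(64) + 0.161(87.5) = 67.7835
Difference = 89.9732 − 67.7835 = 22.1897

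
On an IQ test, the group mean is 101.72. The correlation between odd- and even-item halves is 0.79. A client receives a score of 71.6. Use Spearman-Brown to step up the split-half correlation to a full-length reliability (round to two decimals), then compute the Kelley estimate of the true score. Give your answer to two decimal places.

75.21

Spearman-Brown: ρ = 2r/(1 + r) = 2(0.79)/(1 + 0.79) = 1.580/1.79 = 0.8827 → 0.88
T̂ = 0.88(71.6) + 0.12(101.72) = 63.008 + 12.2064 = 75.214 → 75.21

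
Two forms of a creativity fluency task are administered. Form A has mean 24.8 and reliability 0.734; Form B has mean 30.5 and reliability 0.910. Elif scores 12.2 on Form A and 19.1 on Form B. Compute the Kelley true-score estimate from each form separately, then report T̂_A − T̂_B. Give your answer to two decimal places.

T̂_A = 0.734(12.2) + 0.266(24.8) = 15.5516
T̂_B = 0.910(19.1) + 0.090(30.5) = 20.1260
T̂_A − T̂_B = -4.5744

-4.57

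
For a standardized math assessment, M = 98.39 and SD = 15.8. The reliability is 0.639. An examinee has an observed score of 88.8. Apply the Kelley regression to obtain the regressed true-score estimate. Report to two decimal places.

T̂ = ρX + (1 − ρ)μ
  = 0.639 × 88.8 + 0.361 × 98.39
  = 56.7432 + 35.51879
  = 92.262
  ≈ 92.26

92.26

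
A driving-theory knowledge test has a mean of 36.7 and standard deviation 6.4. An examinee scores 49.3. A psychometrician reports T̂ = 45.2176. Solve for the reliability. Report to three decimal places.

T̂ = ρX + (1 − ρ)μ  ⇒  T̂ − μ = ρ(X − μ)
ρ = (T̂ − μ)/(X − μ) = (45.2176 − 36.7) / (49.3 − 36.7) = 8.5176 / 12.6 = 0.67600

0.676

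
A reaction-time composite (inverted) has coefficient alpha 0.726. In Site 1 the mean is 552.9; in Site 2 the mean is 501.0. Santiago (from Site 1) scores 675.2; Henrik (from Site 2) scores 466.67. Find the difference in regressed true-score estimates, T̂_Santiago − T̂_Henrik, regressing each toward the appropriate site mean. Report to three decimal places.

T̂_Santiago = 0.726(675.2) + 0.274(552.9) = 641.68980
T̂_Henrik = 0.726(466.67) + 0.274(501.0) = 476.07642
Difference = 641.68980 − 476.07642 = 165.61338

165.613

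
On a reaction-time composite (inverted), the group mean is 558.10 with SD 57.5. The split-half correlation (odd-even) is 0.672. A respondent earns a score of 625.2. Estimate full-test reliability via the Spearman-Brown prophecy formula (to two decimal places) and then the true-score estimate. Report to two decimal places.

Spearman-Brown: ρ = 2r/(1 + r) = 2(0.672)/(1 + 0.672) = 1.3440/1.672 = 0.8038 → 0.80
T̂ = 0.80(625.2) + 0.20(558.10) = 500.160 + 111.6200 = 611.780 → 611.78

611.78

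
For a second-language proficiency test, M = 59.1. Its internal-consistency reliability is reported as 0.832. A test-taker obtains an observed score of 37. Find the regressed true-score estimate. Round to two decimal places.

T̂ = ρX + (1 − ρ)μ
  = 0.832 × 37 + 0.168 × 59.1
  = 30.784 + 9.9288
  = 40.713
  ≈ 40.71

40.71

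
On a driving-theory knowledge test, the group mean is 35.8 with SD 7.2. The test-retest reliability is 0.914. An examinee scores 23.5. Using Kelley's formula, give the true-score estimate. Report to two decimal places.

T̂ = 0.914(23.5) + 0.086(35.8) = 21.4790 + 3.0788 = 24.558 → 24.56

24.56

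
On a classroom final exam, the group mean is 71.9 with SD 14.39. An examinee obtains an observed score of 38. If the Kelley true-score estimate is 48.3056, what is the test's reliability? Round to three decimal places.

T̂ = ρX + (1 − ρ)μ  ⇒  T̂ − μ = ρ(X − μ)
ρ = (T̂ − μ)/(X − μ) = (48.3056 − 71.9) / (38 − 71.9) = -23.5944 / -33.9 = 0.69600

0.696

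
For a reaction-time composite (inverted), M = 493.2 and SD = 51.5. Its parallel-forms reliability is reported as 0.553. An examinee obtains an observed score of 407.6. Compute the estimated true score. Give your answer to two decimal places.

445.86

T̂ = ρX + (1 − ρ)μ
  = 0.553 × 407.6 + 0.447 × 493.2
  = 225.4028 + 220.4604
  = 445.863
  ≈ 445.86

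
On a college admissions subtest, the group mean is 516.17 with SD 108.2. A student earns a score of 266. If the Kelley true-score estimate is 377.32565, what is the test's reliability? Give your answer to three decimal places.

0.555

T̂ = ρX + (1 − ρ)μ  ⇒  T̂ − μ = ρ(X − μ)
ρ = (T̂ − μ)/(X − μ) = (377.32565 − 516.17) / (266 − 516.17) = -138.84435 / -250.17 = 0.55500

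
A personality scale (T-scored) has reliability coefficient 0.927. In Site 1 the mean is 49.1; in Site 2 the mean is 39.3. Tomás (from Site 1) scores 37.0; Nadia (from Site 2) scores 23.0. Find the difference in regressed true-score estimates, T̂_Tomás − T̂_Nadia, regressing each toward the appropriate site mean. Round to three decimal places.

T̂_Tomás = 0.927(37.0) + 0.073(49.1) = 37.88330
T̂_Nadia = 0.927(23.0) + 0.073(39.3) = 24.18990
Difference = 37.88330 − 24.18990 = 13.69340

13.693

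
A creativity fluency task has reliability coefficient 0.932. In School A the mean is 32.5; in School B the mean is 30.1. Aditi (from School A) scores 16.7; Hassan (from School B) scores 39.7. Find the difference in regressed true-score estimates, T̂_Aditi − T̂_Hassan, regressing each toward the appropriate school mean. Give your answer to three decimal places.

T̂_Aditi = 0.932(16.7) + 0.068(32.5) = 17.77440
T̂_Hassan = 0.932(39.7) + 0.068(30.1) = 39.04720
Difference = 17.77440 − 39.04720 = -21.27280

-21.273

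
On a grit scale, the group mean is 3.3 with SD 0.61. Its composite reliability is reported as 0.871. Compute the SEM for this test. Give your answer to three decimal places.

SEM = SD · √(1 − ρ) = 0.61 × √0.129 = 0.61 × 0.3592 = 0.2191

0.219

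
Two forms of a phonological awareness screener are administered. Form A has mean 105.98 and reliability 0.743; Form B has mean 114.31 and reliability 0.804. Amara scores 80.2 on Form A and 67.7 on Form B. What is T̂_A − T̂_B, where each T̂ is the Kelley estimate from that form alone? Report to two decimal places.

9.99

T̂_A = 0.743(80.2) + 0.257(105.98) = 86.8255
T̂_B = 0.804(67.7) + 0.196(114.31) = 76.8356
T̂_A − T̂_B = 9.9899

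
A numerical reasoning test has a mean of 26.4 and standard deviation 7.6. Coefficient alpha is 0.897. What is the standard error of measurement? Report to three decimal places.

2.439

SEM = SD · √(1 − ρ) = 7.6 × √0.103 = 7.6 × 0.3209 = 2.4391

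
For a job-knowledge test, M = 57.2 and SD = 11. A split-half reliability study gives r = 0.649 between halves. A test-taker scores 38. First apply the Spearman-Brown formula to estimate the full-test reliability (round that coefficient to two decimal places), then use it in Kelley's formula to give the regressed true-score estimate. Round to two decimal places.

Spearman-Brown: ρ = 2r/(1 + r) = 2(0.649)/(1 + 0.649) = 1.2980/1.649 = 0.7871 → 0.79
T̂ = ρX + (1 − ρ)μ
  = 0.79 × 38 + 0.21 × 57.2
  = 30.02 + 12.012
  = 42.032
  ≈ 42.03

42.03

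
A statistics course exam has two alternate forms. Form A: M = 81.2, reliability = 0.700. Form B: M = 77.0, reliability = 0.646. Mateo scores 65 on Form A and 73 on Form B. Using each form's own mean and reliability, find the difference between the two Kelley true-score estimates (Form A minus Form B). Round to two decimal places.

-4.56

T̂_A = 0.700(65) + 0.300(81.2) = 69.8600
T̂_B = 0.646(73) + 0.354(77.0) = 74.4160
T̂_A − T̂_B = -4.5560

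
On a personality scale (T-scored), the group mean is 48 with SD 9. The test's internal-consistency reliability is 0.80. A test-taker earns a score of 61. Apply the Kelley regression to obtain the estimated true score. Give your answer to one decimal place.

58.4

Weight the observed score by reliability and the mean by (1 − reliability): T̂ = 0.80·61 + 0.20·48 = 48.80 + 9.60 = 58.40.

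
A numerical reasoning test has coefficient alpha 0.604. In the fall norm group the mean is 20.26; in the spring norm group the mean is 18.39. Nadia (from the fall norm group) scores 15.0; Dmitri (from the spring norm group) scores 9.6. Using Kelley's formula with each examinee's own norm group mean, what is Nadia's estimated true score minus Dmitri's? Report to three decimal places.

T̂_Nadia = 0.604(15.0) + 0.396(20.26) = 17.08296
T̂_Dmitri = 0.604(9.6) + 0.396(18.39) = 13.08084
Difference = 17.08296 − 13.08084 = 4.00212

4.002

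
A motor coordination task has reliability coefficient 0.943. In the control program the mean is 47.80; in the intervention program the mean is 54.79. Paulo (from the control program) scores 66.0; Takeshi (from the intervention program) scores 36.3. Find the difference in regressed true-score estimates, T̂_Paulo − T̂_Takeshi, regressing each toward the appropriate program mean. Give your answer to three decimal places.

27.609

T̂_Paulo = 0.943(66.0) + 0.057(47.80) = 64.96260
T̂_Takeshi = 0.943(36.3) + 0.057(54.79) = 37.35393
Difference = 64.96260 − 37.35393 = 27.60867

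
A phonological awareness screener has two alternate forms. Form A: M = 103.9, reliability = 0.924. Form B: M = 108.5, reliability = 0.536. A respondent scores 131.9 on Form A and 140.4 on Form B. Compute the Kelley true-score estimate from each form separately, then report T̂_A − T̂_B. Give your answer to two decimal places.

4.17

T̂_A = 0.924(131.9) + 0.076(103.9) = 129.7720
T̂_B = 0.536(140.4) + 0.464(108.5) = 125.5984
T̂_A − T̂_B = 4.1736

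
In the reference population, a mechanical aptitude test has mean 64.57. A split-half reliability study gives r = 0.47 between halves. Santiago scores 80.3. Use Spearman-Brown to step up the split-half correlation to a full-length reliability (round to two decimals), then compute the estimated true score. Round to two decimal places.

74.64

Spearman-Brown: ρ = 2r/(1 + r) = 2(0.47)/(1 + 0.47) = 0.940/1.47 = 0.6395 → 0.64
T̂ = 0.64(80.3) + 0.36(64.57) = 51.392 + 23.2452 = 74.637 → 74.64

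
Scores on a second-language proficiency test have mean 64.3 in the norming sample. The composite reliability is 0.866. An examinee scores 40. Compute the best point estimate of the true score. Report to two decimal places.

43.26

Kelley's formula gives T̂ = 0.866·40 + 0.134·64.3 = 34.640 + 8.6162 = 43.256.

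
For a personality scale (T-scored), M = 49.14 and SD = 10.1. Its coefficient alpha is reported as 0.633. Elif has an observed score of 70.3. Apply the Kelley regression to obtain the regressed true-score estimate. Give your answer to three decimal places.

Regress the observed score toward the mean by the unreliability: T̂ = 0.633·70.3 + 0.367·49.14 = 44.4999 + 18.03438 = 62.5343.

62.534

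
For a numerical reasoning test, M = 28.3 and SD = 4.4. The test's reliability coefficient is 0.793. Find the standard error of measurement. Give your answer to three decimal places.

SEM = SD · √(1 − ρ) = 4.4 × √0.207 = 4.4 × 0.4550 = 2.0019

2.002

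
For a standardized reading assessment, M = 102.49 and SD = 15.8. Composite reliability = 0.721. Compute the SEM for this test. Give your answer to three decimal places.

8.346

SEM = SD · √(1 − ρ) = 15.8 × √0.279 = 15.8 × 0.5282 = 8.3456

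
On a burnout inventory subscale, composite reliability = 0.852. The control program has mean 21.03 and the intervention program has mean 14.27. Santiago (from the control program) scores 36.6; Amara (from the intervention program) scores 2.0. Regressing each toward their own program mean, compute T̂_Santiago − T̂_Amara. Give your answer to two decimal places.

T̂_Santiago = 0.852(36.6) + 0.148(21.03) = 34.2956
T̂_Amara = 0.852(2.0) + 0.148(14.27) = 3.8160
Difference = 34.2956 − 3.8160 = 30.4797

30.48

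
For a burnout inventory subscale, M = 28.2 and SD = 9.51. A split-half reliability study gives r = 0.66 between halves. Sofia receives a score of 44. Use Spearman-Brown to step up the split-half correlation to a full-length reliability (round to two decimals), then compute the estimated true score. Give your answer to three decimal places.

40.840

Spearman-Brown: ρ = 2r/(1 + r) = 2(0.66)/(1 + 0.66) = 1.320/1.66 = 0.7952 → 0.80
T̂ = ρX + (1 − ρ)μ
  = 0.80 × 44 + 0.20 × 28.2
  = 35.20 + 5.640
  = 40.8400
  ≈ 40.840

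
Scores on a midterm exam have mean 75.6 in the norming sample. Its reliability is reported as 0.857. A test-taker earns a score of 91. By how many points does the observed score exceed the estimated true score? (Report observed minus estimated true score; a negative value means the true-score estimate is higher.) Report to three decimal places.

2.202

T̂ = 0.857(91) + 0.143(75.6) = 77.987 + 10.8108 = 88.79780 → 88.7978
X − T̂ = 91 − 88.7978 = 2.2022 → 2.202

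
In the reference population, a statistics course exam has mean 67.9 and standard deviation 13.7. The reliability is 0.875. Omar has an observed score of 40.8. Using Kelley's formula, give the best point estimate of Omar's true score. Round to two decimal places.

44.19

Weight the observed score by reliability and the mean by (1 − reliability): T̂ = 0.875·40.8 + 0.125·67.9 = 35.7000 + 8.4875 = 44.188.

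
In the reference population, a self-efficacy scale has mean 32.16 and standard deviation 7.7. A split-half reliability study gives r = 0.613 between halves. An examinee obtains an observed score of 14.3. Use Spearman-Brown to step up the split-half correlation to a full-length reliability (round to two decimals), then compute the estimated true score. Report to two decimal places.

18.59

Spearman-Brown: ρ = 2r/(1 + r) = 2(0.613)/(1 + 0.613) = 1.2260/1.613 = 0.7601 → 0.76
T̂ = 0.76(14.3) + 0.24(32.16) = 10.868 + 7.7184 = 18.586 → 18.59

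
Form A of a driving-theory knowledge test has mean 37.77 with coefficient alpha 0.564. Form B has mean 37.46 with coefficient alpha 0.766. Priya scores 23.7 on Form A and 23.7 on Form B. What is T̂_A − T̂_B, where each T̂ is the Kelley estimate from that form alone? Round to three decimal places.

T̂_A = 0.564(23.7) + 0.436(37.77) = 29.83452
T̂_B = 0.766(23.7) + 0.234(37.46) = 26.91984
T̂_A − T̂_B = 2.91468

2.915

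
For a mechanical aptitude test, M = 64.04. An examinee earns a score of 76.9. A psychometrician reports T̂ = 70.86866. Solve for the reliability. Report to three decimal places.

0.531

T̂ = ρX + (1 − ρ)μ  ⇒  T̂ − μ = ρ(X − μ)
ρ = (T̂ − μ)/(X − μ) = (70.86866 − 64.04) / (76.9 − 64.04) = 6.82866 / 12.86 = 0.53100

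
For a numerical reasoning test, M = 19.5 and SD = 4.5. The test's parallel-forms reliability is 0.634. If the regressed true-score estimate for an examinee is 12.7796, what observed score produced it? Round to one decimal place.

8.9

T̂ = ρX + (1 − ρ)μ  ⇒  X = (T̂ − (1 − ρ)μ) / ρ
X = (12.7796 − 0.366 × 19.5) / 0.634 = (12.7796 − 7.1370) / 0.634 = 5.6426 / 0.634 = 8.900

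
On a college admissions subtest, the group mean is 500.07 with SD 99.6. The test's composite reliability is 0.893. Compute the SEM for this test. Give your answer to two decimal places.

32.58

SEM = SD · √(1 − ρ) = 99.6 × √0.107 = 99.6 × 0.3271 = 32.580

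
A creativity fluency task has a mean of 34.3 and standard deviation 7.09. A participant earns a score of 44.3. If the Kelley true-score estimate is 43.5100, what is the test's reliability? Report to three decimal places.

0.921

T̂ = ρX + (1 − ρ)μ  ⇒  T̂ − μ = ρ(X − μ)
ρ = (T̂ − μ)/(X − μ) = (43.5100 − 34.3) / (44.3 − 34.3) = 9.2100 / 10.0 = 0.92100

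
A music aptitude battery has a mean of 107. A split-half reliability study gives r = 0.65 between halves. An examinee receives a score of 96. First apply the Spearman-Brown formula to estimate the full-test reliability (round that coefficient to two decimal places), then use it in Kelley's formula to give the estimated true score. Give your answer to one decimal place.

98.3

Spearman-Brown: ρ = 2r/(1 + r) = 2(0.65)/(1 + 0.65) = 1.300/1.65 = 0.7879 → 0.79
Kelley's formula gives T̂ = 0.79·96 + 0.21·107 = 75.84 + 22.47 = 98.31.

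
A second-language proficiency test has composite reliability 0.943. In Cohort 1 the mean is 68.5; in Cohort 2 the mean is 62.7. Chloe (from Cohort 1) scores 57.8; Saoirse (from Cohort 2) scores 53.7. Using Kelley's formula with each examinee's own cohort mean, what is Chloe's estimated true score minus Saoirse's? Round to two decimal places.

4.20

T̂_Chloe = 0.943(57.8) + 0.057(68.5) = 58.4099
T̂_Saoirse = 0.943(53.7) + 0.057(62.7) = 54.2130
Difference = 58.4099 − 54.2130 = 4.1969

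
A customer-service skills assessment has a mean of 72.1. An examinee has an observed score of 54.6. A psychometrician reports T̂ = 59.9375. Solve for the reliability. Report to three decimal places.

0.695

T̂ = ρX + (1 − ρ)μ  ⇒  T̂ − μ = ρ(X − μ)
ρ = (T̂ − μ)/(X − μ) = (59.9375 − 72.1) / (54.6 − 72.1) = -12.1625 / -17.5 = 0.69500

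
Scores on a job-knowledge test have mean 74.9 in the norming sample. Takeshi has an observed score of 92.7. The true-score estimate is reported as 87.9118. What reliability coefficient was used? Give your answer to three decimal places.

T̂ = ρX + (1 − ρ)μ  ⇒  T̂ − μ = ρ(X − μ)
ρ = (T̂ − μ)/(X − μ) = (87.9118 − 74.9) / (92.7 − 74.9) = 13.0118 / 17.8 = 0.73100

0.731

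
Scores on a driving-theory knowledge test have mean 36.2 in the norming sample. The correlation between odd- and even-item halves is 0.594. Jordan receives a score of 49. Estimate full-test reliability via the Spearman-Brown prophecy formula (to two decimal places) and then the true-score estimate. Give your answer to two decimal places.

45.80

Spearman-Brown: ρ = 2r/(1 + r) = 2(0.594)/(1 + 0.594) = 1.1880/1.594 = 0.7453 → 0.75
Weight the observed score by reliability and the mean by (1 − reliability): T̂ = 0.75·49 + 0.25·36.2 = 36.75 + 9.050 = 45.800.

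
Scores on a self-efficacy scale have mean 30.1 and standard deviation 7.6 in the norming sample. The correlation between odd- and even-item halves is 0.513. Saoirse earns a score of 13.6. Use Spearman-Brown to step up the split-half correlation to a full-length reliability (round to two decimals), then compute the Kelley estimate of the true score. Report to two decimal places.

Spearman-Brown: ρ = 2r/(1 + r) = 2(0.513)/(1 + 0.513) = 1.0260/1.513 = 0.6781 → 0.68
T̂ = ρX + (1 − ρ)μ
  = 0.68 × 13.6 + 0.32 × 30.1
  = 9.248 + 9.632
  = 18.880
  ≈ 18.88

18.88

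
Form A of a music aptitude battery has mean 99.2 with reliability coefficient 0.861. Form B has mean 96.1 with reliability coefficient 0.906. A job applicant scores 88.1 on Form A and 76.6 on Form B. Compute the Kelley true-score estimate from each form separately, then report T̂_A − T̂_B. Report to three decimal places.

T̂_A = 0.861(88.1) + 0.139(99.2) = 89.64290
T̂_B = 0.906(76.6) + 0.094(96.1) = 78.43300
T̂_A − T̂_B = 11.20990

11.210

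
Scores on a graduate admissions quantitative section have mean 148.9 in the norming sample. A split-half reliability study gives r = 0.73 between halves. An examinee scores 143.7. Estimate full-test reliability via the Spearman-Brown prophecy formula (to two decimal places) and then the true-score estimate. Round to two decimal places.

Spearman-Brown: ρ = 2r/(1 + r) = 2(0.73)/(1 + 0.73) = 1.460/1.73 = 0.8439 → 0.84
T̂ = ρX + (1 − ρ)μ
  = 0.84 × 143.7 + 0.16 × 148.9
  = 120.708 + 23.824
  = 144.532
  ≈ 144.53

144.53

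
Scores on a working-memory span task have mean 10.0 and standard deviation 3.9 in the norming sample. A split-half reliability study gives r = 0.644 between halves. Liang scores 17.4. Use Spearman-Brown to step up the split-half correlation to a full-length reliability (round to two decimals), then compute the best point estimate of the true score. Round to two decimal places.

15.77

Spearman-Brown: ρ = 2r/(1 + r) = 2(0.644)/(1 + 0.644) = 1.2880/1.644 = 0.7835 → 0.78
T̂ = 0.78(17.4) + 0.22(10.0) = 13.572 + 2.200 = 15.772 → 15.77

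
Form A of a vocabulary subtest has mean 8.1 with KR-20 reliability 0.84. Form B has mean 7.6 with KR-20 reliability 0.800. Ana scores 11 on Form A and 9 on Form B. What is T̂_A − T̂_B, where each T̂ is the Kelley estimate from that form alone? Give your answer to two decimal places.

T̂_A = 0.84(11) + 0.16(8.1) = 10.5360
T̂_B = 0.800(9) + 0.200(7.6) = 8.7200
T̂_A − T̂_B = 1.8160

1.82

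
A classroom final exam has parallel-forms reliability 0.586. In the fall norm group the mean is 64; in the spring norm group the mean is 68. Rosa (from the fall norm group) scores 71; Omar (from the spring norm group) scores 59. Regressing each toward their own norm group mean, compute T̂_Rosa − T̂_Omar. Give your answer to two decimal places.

5.38

T̂_Rosa = 0.586(71) + 0.414(64) = 68.1020
T̂_Omar = 0.586(59) + 0.414(68) = 62.7260
Difference = 68.1020 − 62.7260 = 5.3760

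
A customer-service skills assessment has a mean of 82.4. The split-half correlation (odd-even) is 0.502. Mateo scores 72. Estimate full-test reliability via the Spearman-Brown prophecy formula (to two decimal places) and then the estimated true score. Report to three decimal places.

Spearman-Brown: ρ = 2r/(1 + r) = 2(0.502)/(1 + 0.502) = 1.0040/1.502 = 0.6684 → 0.67
T̂ = 0.67(72) + 0.33(82.4) = 48.24 + 27.192 = 75.4320 → 75.432

75.432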